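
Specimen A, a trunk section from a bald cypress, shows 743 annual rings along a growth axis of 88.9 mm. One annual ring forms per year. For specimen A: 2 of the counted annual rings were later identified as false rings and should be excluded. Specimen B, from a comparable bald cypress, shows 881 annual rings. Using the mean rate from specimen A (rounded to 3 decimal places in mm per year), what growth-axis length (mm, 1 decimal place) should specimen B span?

Specimen A: true annual ring count = 743 − 2 = 741.
A: 88.9 mm over 741 years gives 88.9 / 741 ≈ 0.120 mm per year.
Length of B = 0.120 × 881 = 105.7 mm.

105.7 mm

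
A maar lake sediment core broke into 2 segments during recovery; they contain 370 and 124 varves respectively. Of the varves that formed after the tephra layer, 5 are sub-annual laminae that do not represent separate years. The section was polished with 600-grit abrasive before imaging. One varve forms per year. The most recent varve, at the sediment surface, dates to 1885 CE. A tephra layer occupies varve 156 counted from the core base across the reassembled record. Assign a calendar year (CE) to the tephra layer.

1552 CE

Total varves = 370 + 124 = 494.
494 − 156 = 338 varves lie beyond the tephra layer toward the sediment surface.
Excluding 5 false varves: 338 − 5 = 333.
1885 − 333 = 1552 CE.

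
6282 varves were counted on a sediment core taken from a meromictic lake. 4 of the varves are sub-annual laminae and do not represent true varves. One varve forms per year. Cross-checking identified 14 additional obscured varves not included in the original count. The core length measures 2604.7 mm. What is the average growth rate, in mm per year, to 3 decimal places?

After corrections the count is 6282 − 4 + 14 = 6292 varves.
Extension rate ≈ 2604.7 / 6292 = 0.414 mm per year.

0.414 mm per year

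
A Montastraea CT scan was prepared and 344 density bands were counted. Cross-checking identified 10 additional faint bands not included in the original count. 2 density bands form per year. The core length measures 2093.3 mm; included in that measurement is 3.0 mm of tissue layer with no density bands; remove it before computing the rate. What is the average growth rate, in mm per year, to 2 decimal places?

Adjusted count: 344 + 10 = 354 density bands.
354 density bands at 2 per year is 354 / 2 = 177 years.
Removing the 3.0 mm offcut leaves 2093.3 − 3.0 = 2090.3 mm.
Mean rate = 2090.3 mm / 177 years ≈ 11.81 mm per year.

11.81 mm per year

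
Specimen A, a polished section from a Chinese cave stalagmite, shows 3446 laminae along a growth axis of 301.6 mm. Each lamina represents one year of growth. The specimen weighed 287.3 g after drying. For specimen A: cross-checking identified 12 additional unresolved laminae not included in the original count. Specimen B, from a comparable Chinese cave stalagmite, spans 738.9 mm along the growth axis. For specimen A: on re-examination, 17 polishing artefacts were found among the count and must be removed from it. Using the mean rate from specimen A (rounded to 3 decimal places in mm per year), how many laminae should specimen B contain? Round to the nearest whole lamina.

8397 laminae

Specimen A: correcting the raw count gives 3446 − 17 + 12 = 3441 true laminae.
A: Extension rate ≈ 301.6 / 3441 = 0.088 mm/yr.
For B, 738.9 / 0.088 = 8396.59 years ≈ 8397 laminae.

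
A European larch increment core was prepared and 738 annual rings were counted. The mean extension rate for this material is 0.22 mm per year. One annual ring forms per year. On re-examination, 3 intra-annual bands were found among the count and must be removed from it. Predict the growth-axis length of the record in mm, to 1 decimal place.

161.7 mm

After corrections the count is 738 − 3 = 735 annual rings.
735 years at 0.22 mm/year gives 0.22 × 735 = 161.7 mm.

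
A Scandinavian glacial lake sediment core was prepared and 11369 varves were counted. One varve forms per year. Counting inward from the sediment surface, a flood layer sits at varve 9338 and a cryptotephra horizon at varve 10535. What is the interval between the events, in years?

Separation: 10535 − 9338 = 1197 varves.
That is 1197 years at one varve per year.

1197 years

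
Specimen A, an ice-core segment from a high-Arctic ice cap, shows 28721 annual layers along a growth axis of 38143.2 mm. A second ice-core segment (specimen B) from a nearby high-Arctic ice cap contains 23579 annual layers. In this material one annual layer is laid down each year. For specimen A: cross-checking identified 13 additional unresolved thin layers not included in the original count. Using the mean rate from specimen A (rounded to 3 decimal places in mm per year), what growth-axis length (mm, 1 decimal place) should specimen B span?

31289.3 mm

Specimen A: correcting the raw count gives 28721 + 13 = 28734 true annual layers.
A: Mean rate = 38143.2 mm / 28734 years ≈ 1.327 mm/year.
For B, 1.327 mm/year × 23579 years = 31289.3 mm.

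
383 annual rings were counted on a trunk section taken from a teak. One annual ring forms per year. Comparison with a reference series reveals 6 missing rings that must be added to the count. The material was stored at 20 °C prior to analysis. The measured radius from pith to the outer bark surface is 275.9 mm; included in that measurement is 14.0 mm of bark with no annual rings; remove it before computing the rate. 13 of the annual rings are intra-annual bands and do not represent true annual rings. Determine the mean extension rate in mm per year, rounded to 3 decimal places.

0.697 mm per year

Correcting the raw count gives 383 − 13 + 6 = 376 true annual rings.
Removing the 14.0 mm offcut leaves 275.9 − 14.0 = 261.9 mm.
Extension rate ≈ 261.9 / 376 = 0.697 mm per year.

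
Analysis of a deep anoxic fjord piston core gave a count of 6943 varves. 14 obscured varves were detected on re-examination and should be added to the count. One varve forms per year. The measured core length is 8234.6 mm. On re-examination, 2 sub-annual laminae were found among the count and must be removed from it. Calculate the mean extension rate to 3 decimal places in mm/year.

True varve count = 6943 − 2 + 14 = 6955.
Extension rate ≈ 8234.6 / 6955 = 1.184 mm/year.

1.184 mm/year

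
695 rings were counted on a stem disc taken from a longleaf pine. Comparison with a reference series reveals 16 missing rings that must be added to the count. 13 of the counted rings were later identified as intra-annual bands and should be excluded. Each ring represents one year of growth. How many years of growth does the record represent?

698 years

After corrections the count is 695 − 13 + 16 = 698 rings.
At one ring per year, that is 698 years.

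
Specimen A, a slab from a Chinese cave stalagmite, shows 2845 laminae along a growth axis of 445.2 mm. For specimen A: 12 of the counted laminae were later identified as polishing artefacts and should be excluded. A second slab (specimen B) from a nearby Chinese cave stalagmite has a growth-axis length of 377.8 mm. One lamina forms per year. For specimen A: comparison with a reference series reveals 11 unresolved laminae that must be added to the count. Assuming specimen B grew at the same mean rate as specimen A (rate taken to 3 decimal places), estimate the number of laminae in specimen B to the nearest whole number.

Specimen A: after corrections the count is 2845 − 12 + 11 = 2844 laminae.
A: Mean rate = 445.2 mm / 2844 years ≈ 0.157 mm per year.
For B, 377.8 / 0.157 = 2406.37 years ≈ 2406 laminae.

2406 laminae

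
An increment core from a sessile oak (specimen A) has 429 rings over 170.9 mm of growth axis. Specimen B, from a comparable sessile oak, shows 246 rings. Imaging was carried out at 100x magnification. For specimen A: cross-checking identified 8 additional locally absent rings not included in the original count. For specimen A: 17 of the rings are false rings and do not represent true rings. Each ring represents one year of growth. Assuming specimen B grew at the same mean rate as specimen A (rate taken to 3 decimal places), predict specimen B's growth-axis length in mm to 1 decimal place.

Specimen A: adjusted count: 429 − 17 + 8 = 420 rings.
A: Mean rate = 170.9 mm / 420 years ≈ 0.407 mm per year.
For B, 0.407 mm/year × 246 years = 100.1 mm.

100.1 mm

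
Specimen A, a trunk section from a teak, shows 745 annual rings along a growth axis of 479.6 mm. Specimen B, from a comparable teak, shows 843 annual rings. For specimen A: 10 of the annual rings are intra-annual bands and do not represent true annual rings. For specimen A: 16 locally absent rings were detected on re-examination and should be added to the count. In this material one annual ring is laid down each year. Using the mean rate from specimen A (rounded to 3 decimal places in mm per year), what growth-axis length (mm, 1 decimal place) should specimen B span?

Specimen A: true annual ring count = 745 − 10 + 16 = 751.
A: Mean rate = 479.6 mm / 751 years ≈ 0.639 mm/year.
For B, 0.639 mm/year × 843 years = 538.7 mm.

538.7 mm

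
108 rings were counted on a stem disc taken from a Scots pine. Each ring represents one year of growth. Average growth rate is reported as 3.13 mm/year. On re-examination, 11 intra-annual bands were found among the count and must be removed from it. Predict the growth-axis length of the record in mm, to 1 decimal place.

Adjusted count: 108 − 11 = 97 rings.
97 years at 3.13 mm/year gives 3.13 × 97 = 303.6 mm.

303.6 mm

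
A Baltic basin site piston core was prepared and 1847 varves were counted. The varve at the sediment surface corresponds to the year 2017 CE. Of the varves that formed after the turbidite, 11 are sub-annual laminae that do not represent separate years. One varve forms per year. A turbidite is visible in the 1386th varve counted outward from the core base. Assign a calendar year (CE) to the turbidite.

1567 CE

Between varve 1386 and the sediment surface there are 1847 − 1386 = 461 varves.
Removing the 11 false varves leaves 461 − 11 = 450 true varves beyond the turbidite.
The varve at the sediment surface is 2017 CE, so the turbidite dates to 2017 − 450 = 1567 CE.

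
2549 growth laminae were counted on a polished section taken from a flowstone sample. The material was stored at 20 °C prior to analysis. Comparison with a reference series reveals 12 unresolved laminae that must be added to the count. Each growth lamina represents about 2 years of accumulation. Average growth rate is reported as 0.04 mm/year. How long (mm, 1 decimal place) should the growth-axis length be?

Correcting the raw count gives 2549 + 12 = 2561 true growth laminae.
2561 growth laminae at 2 years each span 2561 × 2 = 5122 years.
Predicted length = 0.04 mm/year × 5122 years = 204.9 mm.

204.9 mm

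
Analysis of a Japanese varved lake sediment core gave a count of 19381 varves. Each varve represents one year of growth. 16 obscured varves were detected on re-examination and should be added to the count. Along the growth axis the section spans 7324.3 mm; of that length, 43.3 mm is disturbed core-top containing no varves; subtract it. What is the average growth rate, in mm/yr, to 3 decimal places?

0.375 mm/yr

Correcting the raw count gives 19381 + 16 = 19397 true varves.
Removing the 43.3 mm offcut leaves 7324.3 − 43.3 = 7281.0 mm.
Mean rate = 7281.0 mm / 19397 years ≈ 0.375 mm/yr.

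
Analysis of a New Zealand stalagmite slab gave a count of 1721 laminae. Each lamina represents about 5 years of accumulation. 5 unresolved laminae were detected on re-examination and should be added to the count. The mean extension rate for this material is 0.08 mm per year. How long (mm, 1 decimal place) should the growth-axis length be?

Adjusted count: 1721 + 5 = 1726 laminae.
Multiplying by 5 years per lamina: 1726 × 5 = 8630 years.
8630 years at 0.08 mm/year gives 0.08 × 8630 = 690.4 mm.

690.4 mm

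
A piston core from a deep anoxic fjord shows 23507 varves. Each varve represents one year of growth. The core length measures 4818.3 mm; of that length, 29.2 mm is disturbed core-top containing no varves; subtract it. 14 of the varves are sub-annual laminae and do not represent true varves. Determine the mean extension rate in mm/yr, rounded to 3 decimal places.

0.204 mm/yr

After corrections the count is 23507 − 14 = 23493 varves.
Removing the 29.2 mm offcut leaves 4818.3 − 29.2 = 4789.1 mm.
4789.1 mm over 23493 years gives 4789.1 / 23493 ≈ 0.204 mm/yr.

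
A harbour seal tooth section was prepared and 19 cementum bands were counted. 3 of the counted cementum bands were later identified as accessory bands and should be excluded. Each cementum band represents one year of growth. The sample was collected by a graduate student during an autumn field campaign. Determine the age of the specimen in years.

Adjusted count: 19 − 3 = 16 cementum bands.
One cementum band per year makes the duration 16 years.

16 yr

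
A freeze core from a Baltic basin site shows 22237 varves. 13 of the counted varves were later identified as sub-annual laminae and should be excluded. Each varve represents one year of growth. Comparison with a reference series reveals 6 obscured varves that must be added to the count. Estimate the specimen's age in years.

After corrections the count is 22237 − 13 + 6 = 22230 varves.
At one varve per year, that is 22230 years.

22230 years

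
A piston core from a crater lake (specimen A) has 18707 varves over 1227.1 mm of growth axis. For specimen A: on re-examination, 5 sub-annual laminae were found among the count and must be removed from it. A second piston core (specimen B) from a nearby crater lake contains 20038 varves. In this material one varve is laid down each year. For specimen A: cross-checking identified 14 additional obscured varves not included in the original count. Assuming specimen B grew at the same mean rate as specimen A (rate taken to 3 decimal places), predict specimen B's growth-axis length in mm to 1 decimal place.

Specimen A: correcting the raw count gives 18707 − 5 + 14 = 18716 true varves.
A: 1227.1 mm over 18716 years gives 1227.1 / 18716 ≈ 0.066 mm per year.
For B, 0.066 mm/year × 20038 years = 1322.5 mm.

1322.5 mm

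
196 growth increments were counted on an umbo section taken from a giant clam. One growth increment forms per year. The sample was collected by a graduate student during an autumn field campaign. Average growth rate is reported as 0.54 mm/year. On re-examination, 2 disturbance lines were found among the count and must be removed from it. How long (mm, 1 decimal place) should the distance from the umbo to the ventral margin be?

Correcting the raw count gives 196 − 2 = 194 true growth increments.
Predicted length = 0.54 mm/year × 194 years = 104.8 mm.

104.8 mm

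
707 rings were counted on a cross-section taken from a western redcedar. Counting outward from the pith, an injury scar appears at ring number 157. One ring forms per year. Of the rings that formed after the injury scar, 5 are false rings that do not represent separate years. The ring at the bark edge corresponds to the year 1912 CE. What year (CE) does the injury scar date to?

707 − 157 = 550 rings lie beyond the injury scar toward the bark edge.
Removing the 5 false rings leaves 550 − 5 = 545 true rings beyond the injury scar.
1912 − 545 = 1367 CE.

1367 CE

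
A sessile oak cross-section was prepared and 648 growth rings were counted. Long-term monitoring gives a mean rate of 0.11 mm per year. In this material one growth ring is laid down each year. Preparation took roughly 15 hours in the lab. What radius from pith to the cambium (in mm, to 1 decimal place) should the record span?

71.3 mm

648 years of growth are recorded.
Predicted length = 0.11 mm/year × 648 years = 71.3 mm.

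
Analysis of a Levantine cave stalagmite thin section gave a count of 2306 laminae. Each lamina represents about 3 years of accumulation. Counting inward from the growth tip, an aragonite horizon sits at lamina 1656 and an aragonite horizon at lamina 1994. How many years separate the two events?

1014 years

The two markers are separated by 1994 − 1656 = 338 laminae.
Multiplying by 3 years per lamina: 338 × 3 = 1014 years.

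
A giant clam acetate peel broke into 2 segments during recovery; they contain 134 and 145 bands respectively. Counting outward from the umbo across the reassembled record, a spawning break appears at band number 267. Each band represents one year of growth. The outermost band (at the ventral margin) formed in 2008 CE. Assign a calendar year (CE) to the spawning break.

Total bands = 134 + 145 = 279.
Between band 267 and the ventral margin there are 279 − 267 = 12 bands.
2008 − 12 = 1996 CE.

1996 CE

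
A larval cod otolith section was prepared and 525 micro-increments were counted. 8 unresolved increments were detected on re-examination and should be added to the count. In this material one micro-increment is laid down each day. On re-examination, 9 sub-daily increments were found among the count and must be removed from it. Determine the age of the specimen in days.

True micro-increment count = 525 − 9 + 8 = 524.
At one micro-increment per day, that is 524 days.

524 d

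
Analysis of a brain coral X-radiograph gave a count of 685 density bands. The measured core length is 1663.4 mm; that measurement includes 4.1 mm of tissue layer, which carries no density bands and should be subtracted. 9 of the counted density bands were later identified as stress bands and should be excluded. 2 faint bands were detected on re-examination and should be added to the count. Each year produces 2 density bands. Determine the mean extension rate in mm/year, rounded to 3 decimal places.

4.895 mm/year

True density band count = 685 − 9 + 2 = 678.
With 2 density bands per year, 678 / 2 = 339 years.
Removing the 4.1 mm offcut leaves 1663.4 − 4.1 = 1659.3 mm.
Mean rate = 1659.3 mm / 339 years ≈ 4.895 mm/year.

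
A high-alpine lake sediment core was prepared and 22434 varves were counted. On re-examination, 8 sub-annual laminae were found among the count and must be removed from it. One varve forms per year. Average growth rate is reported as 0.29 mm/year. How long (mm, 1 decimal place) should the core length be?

Correcting the raw count gives 22434 − 8 = 22426 true varves.
22426 years at 0.29 mm/year gives 0.29 × 22426 = 6503.5 mm.

6503.5 mm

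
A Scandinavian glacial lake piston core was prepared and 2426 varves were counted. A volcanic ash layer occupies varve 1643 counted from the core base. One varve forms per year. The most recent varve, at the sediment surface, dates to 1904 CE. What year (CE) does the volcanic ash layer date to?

1121 CE

2426 − 1643 = 783 varves lie beyond the volcanic ash layer toward the sediment surface.
1904 − 783 = 1121 CE.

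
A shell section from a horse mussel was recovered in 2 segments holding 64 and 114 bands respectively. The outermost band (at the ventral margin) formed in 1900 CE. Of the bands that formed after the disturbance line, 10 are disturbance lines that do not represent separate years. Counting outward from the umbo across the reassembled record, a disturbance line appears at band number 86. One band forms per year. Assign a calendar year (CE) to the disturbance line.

Total bands = 64 + 114 = 178.
The disturbance line sits at band 86 from the umbo, so 178 − 86 = 92 bands formed after it.
Removing the 10 false bands leaves 92 − 10 = 82 true bands beyond the disturbance line.
1900 − 82 = 1818 CE.

1818 CE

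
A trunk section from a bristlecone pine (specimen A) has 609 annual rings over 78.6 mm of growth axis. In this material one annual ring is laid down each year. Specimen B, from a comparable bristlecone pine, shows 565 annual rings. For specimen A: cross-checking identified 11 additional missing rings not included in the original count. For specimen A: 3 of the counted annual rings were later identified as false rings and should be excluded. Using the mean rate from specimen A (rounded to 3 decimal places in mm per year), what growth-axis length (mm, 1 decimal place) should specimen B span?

71.8 mm

Specimen A: true annual ring count = 609 − 3 + 11 = 617.
A: 78.6 mm over 617 years gives 78.6 / 617 ≈ 0.127 mm per year.
Length of B = 0.127 × 565 = 71.8 mm.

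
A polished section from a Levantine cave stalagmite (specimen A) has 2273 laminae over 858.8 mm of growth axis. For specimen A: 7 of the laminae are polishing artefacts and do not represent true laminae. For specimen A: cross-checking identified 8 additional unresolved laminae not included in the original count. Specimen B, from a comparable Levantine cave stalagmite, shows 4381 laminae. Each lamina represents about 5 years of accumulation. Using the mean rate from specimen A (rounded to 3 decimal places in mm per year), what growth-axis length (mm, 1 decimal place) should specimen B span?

1664.8 mm

Specimen A: after corrections the count is 2273 − 7 + 8 = 2274 laminae.
Specimen A: at 5 years per lamina, 2274 × 5 = 11370 years.
A: 858.8 mm over 11370 years gives 858.8 / 11370 ≈ 0.076 mm per year.
Specimen B: multiplying by 5 years per lamina: 4381 × 5 = 21905 years. For B, 0.076 mm/year × 21905 years = 1664.8 mm.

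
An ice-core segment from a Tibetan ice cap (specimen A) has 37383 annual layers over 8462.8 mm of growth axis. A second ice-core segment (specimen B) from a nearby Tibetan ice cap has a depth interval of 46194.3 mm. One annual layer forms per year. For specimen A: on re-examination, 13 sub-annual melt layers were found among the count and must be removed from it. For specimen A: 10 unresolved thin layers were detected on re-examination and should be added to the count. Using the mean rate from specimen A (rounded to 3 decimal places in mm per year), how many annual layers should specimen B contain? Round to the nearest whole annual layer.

204400 annual layers

Specimen A: adjusted count: 37383 − 13 + 10 = 37380 annual layers.
A: Mean rate = 8462.8 mm / 37380 years ≈ 0.226 mm/year.
B spans 46194.3 / 0.226 = 204399.56 years ≈ 204400 annual layers.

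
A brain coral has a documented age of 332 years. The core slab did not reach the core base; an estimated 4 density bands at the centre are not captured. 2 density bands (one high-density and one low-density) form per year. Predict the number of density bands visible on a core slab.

660 density bands

With 2 density bands per year, 332 years would produce 332 × 2 = 664 density bands.
Subtracting the 4 density bands not captured gives 664 − 4 = 660 density bands in the record.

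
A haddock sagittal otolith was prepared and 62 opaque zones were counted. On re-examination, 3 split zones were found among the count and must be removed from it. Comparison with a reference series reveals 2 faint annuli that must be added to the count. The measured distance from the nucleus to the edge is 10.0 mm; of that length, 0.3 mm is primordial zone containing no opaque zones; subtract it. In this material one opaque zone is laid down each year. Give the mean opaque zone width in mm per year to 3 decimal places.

0.159 mm per year

After corrections the count is 62 − 3 + 2 = 61 opaque zones.
Removing the 0.3 mm offcut leaves 10.0 − 0.3 = 9.7 mm.
Extension rate ≈ 9.7 / 61 = 0.159 mm per year.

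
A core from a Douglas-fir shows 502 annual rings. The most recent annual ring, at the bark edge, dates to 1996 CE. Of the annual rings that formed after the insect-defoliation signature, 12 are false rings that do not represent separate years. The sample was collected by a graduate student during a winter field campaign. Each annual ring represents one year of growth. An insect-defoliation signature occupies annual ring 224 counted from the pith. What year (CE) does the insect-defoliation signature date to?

1730 CE

The insect-defoliation signature sits at annual ring 224 from the pith, so 502 − 224 = 278 annual rings formed after it.
Excluding 12 false annual rings: 278 − 12 = 266.
Counting back 266 years from 1996 CE places the insect-defoliation signature in 1996 − 266 = 1730 CE.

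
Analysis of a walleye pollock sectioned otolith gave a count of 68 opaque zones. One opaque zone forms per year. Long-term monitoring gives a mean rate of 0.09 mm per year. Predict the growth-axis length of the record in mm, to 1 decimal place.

The record spans 68 years at 0.09 mm per year.
Predicted length = 0.09 mm/year × 68 years = 6.1 mm.

6.1 mm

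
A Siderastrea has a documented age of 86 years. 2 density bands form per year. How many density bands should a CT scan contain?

172 density bands

Expected density bands: 86 × 2 = 172.
So 172 density bands should be present.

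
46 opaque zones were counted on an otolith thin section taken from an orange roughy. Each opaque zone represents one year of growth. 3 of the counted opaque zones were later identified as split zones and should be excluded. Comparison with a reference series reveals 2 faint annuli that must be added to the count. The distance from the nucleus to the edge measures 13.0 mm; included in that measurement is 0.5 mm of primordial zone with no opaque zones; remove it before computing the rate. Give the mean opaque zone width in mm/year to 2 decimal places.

After corrections the count is 46 − 3 + 2 = 45 opaque zones.
Net length = 13.0 − 0.5 = 12.5 mm.
12.5 mm over 45 years gives 12.5 / 45 ≈ 0.28 mm/year.

0.28 mm/year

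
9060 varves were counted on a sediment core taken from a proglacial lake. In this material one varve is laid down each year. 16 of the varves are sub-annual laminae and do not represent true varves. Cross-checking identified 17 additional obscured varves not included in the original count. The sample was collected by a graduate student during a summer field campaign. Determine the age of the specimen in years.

After corrections the count is 9060 − 16 + 17 = 9061 varves.
One varve per year makes the duration 9061 years.

9061 yr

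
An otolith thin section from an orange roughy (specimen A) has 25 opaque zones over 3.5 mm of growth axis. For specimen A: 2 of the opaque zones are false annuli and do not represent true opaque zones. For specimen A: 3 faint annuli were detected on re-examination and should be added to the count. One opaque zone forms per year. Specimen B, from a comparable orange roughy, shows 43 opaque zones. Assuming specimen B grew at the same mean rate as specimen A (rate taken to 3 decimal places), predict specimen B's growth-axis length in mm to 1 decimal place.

5.8 mm

Specimen A: after corrections the count is 25 − 2 + 3 = 26 opaque zones.
A: Mean rate = 3.5 mm / 26 years ≈ 0.135 mm/yr.
For B, 0.135 mm/year × 43 years = 5.8 mm.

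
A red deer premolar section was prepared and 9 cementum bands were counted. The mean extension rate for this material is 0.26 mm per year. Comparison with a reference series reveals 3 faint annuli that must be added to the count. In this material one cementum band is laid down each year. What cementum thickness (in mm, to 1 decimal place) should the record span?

Correcting the raw count gives 9 + 3 = 12 true cementum bands.
Length ≈ 0.26 × 12 = 3.1 mm.

3.1 mm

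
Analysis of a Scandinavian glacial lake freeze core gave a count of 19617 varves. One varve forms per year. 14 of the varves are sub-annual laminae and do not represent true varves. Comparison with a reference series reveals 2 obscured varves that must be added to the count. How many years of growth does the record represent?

19605 years

Adjusted count: 19617 − 14 + 2 = 19605 varves.
With a one-to-one varve periodicity this is 19605 years.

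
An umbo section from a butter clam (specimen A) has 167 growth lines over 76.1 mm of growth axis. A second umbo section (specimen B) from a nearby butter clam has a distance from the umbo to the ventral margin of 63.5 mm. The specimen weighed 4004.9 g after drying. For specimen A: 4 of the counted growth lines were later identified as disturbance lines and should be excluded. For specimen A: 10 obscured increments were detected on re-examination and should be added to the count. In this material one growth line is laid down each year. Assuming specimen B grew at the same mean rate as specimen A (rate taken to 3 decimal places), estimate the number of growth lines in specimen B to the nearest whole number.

144 growth lines

Specimen A: adjusted count: 167 − 4 + 10 = 173 growth lines.
A: Mean rate = 76.1 mm / 173 years ≈ 0.440 mm per year.
B spans 63.5 / 0.440 = 144.32 years ≈ 144 growth lines.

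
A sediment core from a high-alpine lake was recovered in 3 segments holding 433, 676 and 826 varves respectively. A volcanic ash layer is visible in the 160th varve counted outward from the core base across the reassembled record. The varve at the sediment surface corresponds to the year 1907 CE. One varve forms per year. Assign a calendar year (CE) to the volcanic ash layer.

Total varves = 433 + 676 + 826 = 1935.
1935 − 160 = 1775 varves lie beyond the volcanic ash layer toward the sediment surface.
The varve at the sediment surface is 1907 CE, so the volcanic ash layer dates to 1907 − 1775 = 132 CE.

132 CE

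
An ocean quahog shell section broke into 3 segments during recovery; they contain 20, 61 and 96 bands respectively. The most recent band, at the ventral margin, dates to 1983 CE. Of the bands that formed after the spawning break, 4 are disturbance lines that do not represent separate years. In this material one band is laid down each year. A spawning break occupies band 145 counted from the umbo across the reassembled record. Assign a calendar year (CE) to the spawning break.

1955 CE

Total bands = 20 + 61 + 96 = 177.
Between band 145 and the ventral margin there are 177 − 145 = 32 bands.
Excluding 4 false bands: 32 − 4 = 28.
1983 − 28 = 1955 CE.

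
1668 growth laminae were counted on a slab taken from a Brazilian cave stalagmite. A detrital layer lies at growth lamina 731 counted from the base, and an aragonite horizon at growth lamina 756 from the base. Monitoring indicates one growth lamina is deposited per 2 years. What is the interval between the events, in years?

The two markers are separated by 756 − 731 = 25 growth laminae.
Multiplying by 2 years per growth lamina: 25 × 2 = 50 years.

50 years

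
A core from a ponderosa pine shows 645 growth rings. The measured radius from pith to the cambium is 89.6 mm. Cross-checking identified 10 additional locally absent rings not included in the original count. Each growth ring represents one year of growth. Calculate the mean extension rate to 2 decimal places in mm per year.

True growth ring count = 645 + 10 = 655.
Mean rate = 89.6 mm / 655 years ≈ 0.14 mm per year.

0.14 mm per year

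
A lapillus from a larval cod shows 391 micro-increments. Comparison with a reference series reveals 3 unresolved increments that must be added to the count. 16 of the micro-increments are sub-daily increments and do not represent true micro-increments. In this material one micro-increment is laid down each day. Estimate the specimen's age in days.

True micro-increment count = 391 − 16 + 3 = 378.
At one micro-increment per day, that is 378 days.

378 days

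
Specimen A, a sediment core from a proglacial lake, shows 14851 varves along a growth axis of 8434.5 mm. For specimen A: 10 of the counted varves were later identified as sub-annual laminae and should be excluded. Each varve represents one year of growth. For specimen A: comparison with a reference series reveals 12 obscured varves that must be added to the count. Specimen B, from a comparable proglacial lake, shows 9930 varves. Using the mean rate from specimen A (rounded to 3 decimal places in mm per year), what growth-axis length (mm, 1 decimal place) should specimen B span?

5640.2 mm

Specimen A: after corrections the count is 14851 − 10 + 12 = 14853 varves.
A: 8434.5 mm over 14853 years gives 8434.5 / 14853 ≈ 0.568 mm/yr.
B's length ≈ 0.568 × 9930 = 5640.2 mm.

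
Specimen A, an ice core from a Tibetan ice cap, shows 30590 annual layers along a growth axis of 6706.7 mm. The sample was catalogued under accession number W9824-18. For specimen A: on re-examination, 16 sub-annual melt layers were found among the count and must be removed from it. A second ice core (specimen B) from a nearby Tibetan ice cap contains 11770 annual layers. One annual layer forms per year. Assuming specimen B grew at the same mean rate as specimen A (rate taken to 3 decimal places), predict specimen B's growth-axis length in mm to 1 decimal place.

2577.6 mm

Specimen A: true annual layer count = 30590 − 16 = 30574.
A: 6706.7 mm over 30574 years gives 6706.7 / 30574 ≈ 0.219 mm per year.
For B, 0.219 mm/year × 11770 years = 2577.6 mm.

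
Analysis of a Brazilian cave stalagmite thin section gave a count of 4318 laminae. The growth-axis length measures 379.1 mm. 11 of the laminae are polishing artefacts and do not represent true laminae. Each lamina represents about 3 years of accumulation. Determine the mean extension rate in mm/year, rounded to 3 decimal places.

0.029 mm/year

True lamina count = 4318 − 11 = 4307.
At 3 years per lamina, 4307 × 3 = 12921 years.
Extension rate ≈ 379.1 / 12921 = 0.029 mm/year.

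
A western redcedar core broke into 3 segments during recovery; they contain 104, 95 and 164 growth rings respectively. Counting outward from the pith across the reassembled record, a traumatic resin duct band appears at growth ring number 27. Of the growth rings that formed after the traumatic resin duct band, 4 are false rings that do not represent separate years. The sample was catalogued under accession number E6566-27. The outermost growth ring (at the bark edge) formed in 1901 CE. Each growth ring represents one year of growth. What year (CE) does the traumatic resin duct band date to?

Total growth rings = 104 + 95 + 164 = 363.
Between growth ring 27 and the bark edge there are 363 − 27 = 336 growth rings.
Excluding 4 false growth rings: 336 − 4 = 332.
The growth ring at the bark edge is 1901 CE, so the traumatic resin duct band dates to 1901 − 332 = 1569 CE.

1569 CE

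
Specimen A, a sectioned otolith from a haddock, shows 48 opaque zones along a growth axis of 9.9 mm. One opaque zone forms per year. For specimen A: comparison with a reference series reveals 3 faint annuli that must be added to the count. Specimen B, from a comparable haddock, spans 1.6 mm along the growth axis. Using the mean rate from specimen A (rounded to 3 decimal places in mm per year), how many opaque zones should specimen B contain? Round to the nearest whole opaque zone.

Specimen A: true opaque zone count = 48 + 3 = 51.
A: 9.9 mm over 51 years gives 9.9 / 51 ≈ 0.194 mm/yr.
Specimen B: 1.6 mm / 0.194 mm per year = 8.25 years ≈ 8 opaque zones.

8 opaque zones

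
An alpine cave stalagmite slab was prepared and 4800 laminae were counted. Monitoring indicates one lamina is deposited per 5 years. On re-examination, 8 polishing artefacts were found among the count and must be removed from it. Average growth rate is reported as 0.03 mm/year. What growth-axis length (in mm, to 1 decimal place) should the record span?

718.8 mm

Correcting the raw count gives 4800 − 8 = 4792 true laminae.
Multiplying by 5 years per lamina: 4792 × 5 = 23960 years.
23960 years at 0.03 mm/year gives 0.03 × 23960 = 718.8 mm.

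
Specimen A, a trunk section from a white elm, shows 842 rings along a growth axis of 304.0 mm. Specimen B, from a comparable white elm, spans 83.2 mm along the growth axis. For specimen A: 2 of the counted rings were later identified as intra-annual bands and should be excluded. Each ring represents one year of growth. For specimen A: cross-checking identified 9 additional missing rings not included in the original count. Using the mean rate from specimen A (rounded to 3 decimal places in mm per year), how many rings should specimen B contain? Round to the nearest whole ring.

Specimen A: adjusted count: 842 − 2 + 9 = 849 rings.
A: Mean rate = 304.0 mm / 849 years ≈ 0.358 mm/yr.
For B, 83.2 / 0.358 = 232.40 years ≈ 232 rings.

232 rings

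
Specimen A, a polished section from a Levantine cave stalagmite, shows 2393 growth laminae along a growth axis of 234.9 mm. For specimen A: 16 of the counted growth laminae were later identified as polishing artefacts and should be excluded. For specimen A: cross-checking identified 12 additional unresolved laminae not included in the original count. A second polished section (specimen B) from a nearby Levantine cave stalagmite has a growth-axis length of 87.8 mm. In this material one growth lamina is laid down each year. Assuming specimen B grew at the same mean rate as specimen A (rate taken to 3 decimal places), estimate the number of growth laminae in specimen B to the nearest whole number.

896 growth laminae

Specimen A: correcting the raw count gives 2393 − 16 + 12 = 2389 true growth laminae.
A: Mean rate = 234.9 mm / 2389 years ≈ 0.098 mm per year.
Specimen B: 87.8 mm / 0.098 mm per year = 895.92 years ≈ 896 growth laminae.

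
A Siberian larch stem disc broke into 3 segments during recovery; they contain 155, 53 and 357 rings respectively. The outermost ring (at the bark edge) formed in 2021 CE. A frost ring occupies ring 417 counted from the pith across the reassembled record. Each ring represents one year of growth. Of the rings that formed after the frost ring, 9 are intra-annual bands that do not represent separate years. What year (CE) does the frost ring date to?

Total rings = 155 + 53 + 357 = 565.
565 − 417 = 148 rings lie beyond the frost ring toward the bark edge.
Removing the 9 false rings leaves 148 − 9 = 139 true rings beyond the frost ring.
Counting back 139 years from 2021 CE places the frost ring in 2021 − 139 = 1882 CE.

1882 CE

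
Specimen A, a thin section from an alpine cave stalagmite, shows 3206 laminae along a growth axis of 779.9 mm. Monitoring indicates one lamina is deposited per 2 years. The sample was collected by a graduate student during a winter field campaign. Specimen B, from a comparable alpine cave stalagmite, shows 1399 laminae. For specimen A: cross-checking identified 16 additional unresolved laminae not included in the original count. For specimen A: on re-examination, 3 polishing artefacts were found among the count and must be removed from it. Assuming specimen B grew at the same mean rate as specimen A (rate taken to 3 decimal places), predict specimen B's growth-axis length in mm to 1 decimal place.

Specimen A: correcting the raw count gives 3206 − 3 + 16 = 3219 true laminae.
Specimen A: 3219 laminae at 2 years each span 3219 × 2 = 6438 years.
A: 779.9 mm over 6438 years gives 779.9 / 6438 ≈ 0.121 mm/yr.
Specimen B: multiplying by 2 years per lamina: 1399 × 2 = 2798 years. For B, 0.121 mm/year × 2798 years = 338.6 mm.

338.6 mm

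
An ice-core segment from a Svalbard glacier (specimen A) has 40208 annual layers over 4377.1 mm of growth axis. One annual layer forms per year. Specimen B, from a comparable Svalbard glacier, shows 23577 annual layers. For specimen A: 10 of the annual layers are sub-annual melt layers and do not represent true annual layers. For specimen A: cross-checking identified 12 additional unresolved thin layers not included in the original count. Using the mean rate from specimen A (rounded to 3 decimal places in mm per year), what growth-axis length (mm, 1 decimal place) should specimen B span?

Specimen A: adjusted count: 40208 − 10 + 12 = 40210 annual layers.
A: Extension rate ≈ 4377.1 / 40210 = 0.109 mm/year.
B's length ≈ 0.109 × 23577 = 2569.9 mm.

2569.9 mm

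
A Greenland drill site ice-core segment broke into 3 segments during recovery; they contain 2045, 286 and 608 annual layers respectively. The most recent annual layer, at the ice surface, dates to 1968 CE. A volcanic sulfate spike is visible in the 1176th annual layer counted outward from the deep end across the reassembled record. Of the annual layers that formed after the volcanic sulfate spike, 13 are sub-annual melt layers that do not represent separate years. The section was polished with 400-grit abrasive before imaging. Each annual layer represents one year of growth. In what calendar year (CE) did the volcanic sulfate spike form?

218 CE

Total annual layers = 2045 + 286 + 608 = 2939.
2939 − 1176 = 1763 annual layers lie beyond the volcanic sulfate spike toward the ice surface.
Excluding 13 false annual layers: 1763 − 13 = 1750.
The annual layer at the ice surface is 1968 CE, so the volcanic sulfate spike dates to 1968 − 1750 = 218 CE.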